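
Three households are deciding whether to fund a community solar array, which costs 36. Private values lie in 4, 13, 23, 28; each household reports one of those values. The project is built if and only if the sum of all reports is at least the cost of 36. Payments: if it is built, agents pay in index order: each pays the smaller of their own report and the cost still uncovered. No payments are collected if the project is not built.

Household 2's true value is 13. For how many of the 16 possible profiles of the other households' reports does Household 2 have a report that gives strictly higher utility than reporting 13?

Others report (4, 28): truth gives 0; report 4 gives 9 > 0. Violating.
Others report (13, 23): truth gives 0; report 4 gives 9 > 0. Violating.
Others report (13, 28): truth gives 0; report 4 gives 9 > 0. Violating.
Others report (23, 13): truth gives 0; report 4 gives 9 > 0. Violating.
Others report (4, 4): truth gives 0; no alternative beats it.
Others report (4, 13): truth gives 0; no alternative beats it.
(Checking all 16 profiles: 10 have a profitable deviation, 6 do not.)

10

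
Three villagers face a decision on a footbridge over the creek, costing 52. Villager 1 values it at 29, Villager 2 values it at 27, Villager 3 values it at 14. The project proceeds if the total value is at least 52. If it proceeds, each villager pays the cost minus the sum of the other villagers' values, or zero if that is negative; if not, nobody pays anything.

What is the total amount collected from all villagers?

20

Total value 70 ≥ cost 52, so it is built.
Villager 1: others sum to 41; max(0, 52 - 41) = 11.
Villager 2: others sum to 43; max(0, 52 - 43) = 9.
Villager 3: others sum to 56; max(0, 52 - 56) = 0.
Total collected = 11 + 9 + 0 = 20.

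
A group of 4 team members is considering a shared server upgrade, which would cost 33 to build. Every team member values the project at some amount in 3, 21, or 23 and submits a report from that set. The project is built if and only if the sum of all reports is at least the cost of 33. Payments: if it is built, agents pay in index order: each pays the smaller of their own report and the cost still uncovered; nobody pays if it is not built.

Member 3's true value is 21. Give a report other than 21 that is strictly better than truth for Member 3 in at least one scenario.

Suppose Member 1 reports 3, Member 2 reports 21 and Member 4 reports 21.
Report 21: project built, pays 9, utility 21 - 9 = 12.
Report 3: project built, pays 3, utility 21 - 3 = 18.
So reporting 3 beats truth here (18 > 12).

3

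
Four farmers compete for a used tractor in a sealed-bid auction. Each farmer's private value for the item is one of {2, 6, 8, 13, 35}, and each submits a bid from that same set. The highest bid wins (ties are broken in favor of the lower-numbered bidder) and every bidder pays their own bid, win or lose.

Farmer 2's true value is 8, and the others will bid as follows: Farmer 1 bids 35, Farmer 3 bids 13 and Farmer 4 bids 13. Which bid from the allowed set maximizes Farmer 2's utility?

Bid 2: loses but pays 2, utility -2.
Bid 6: loses but pays 6, utility -6.
Bid 8: loses but pays 8, utility -8.
Bid 13: loses but pays 13, utility -13.
Bid 35: loses but pays 35, utility -35.
The best choice is 2 with utility -2.

2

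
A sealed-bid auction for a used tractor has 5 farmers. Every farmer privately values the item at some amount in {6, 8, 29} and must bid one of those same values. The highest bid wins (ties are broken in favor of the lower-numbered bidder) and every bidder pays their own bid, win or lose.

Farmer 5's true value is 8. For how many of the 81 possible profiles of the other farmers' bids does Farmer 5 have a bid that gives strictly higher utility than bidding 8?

Others bid (6, 6, 6, 8): truth gives -8; bid 6 gives -6 > -8. Violating.
Others bid (6, 6, 6, 29): truth gives -8; bid 6 gives -6 > -8. Violating.
Others bid (6, 6, 8, 6): truth gives -8; bid 6 gives -6 > -8. Violating.
Others bid (6, 6, 8, 8): truth gives -8; bid 6 gives -6 > -8. Violating.
Others bid (6, 6, 6, 6): truth gives 0; no alternative beats it.
(Checking all 81 profiles: 80 have a profitable deviation, 1 does not.)

80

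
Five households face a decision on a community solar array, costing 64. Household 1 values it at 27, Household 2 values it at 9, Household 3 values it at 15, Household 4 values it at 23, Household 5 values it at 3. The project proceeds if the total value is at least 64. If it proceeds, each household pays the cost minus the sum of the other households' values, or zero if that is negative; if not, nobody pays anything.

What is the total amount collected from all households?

Total value 77 ≥ cost 64, so it is built.
Household 1: others sum to 50; max(0, 64 - 50) = 14.
Household 2: others sum to 68; max(0, 64 - 68) = 0.
Household 3: others sum to 62; max(0, 64 - 62) = 2.
Household 4: others sum to 54; max(0, 64 - 54) = 10.
Household 5: others sum to 74; max(0, 64 - 74) = 0.
Total collected = 14 + 0 + 2 + 10 + 0 = 26.

26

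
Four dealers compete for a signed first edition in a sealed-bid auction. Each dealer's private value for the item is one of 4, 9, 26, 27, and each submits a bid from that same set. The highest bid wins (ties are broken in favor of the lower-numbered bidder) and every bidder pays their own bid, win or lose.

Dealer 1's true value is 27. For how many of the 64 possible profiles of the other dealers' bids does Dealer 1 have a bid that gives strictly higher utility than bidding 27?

27

Others bid (4, 4, 4): truth gives 0; bid 4 gives 23 > 0. Violating.
Others bid (4, 4, 9): truth gives 0; bid 9 gives 18 > 0. Violating.
Others bid (4, 4, 26): truth gives 0; bid 26 gives 1 > 0. Violating.
Others bid (4, 9, 4): truth gives 0; bid 9 gives 18 > 0. Violating.
Others bid (4, 4, 27): truth gives 0; no alternative beats it.
Others bid (4, 9, 27): truth gives 0; no alternative beats it.
(Checking all 64 profiles: 27 have a profitable deviation, 37 do not.)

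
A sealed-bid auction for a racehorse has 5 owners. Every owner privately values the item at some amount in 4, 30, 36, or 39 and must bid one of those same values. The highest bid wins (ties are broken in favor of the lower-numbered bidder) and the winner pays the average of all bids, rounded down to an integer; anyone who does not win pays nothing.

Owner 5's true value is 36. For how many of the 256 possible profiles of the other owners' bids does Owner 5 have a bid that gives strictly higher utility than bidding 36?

65

Others bid (4, 4, 4, 4): truth gives 26; bid 30 gives 27 > 26. Violating.
Others bid (4, 4, 4, 36): truth gives 0; bid 39 gives 19 > 0. Violating.
Others bid (4, 4, 30, 36): truth gives 0; bid 39 gives 14 > 0. Violating.
Others bid (4, 4, 36, 4): truth gives 0; bid 39 gives 19 > 0. Violating.
Others bid (4, 4, 4, 30): truth gives 21; no alternative beats it.
Others bid (4, 4, 4, 39): truth gives 0; no alternative beats it.
(Checking all 256 profiles: 65 have a profitable deviation, 191 do not.)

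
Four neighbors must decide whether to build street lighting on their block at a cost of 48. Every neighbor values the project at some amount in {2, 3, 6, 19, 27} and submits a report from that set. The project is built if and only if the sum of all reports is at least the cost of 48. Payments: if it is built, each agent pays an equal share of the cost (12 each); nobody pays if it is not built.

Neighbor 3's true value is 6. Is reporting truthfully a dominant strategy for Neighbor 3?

Consider the case where Neighbor 1 reports 6, Neighbor 2 reports 19 and Neighbor 4 reports 19.
Truthful report 6: project built, pays 12, utility 6 - 12 = -6.
Report 2 instead: project not built, utility 0.
Since 0 > -6, reporting 2 is strictly better here, so truthful reporting is not dominant.

No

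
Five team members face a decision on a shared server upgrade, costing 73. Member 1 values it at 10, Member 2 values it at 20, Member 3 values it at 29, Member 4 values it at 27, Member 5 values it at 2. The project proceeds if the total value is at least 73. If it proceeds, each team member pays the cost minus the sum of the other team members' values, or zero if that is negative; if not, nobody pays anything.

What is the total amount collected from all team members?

31

Total value 88 ≥ cost 73, so it is built.
Member 1: others sum to 78; max(0, 73 - 78) = 0.
Member 2: others sum to 68; max(0, 73 - 68) = 5.
Member 3: others sum to 59; max(0, 73 - 59) = 14.
Member 4: others sum to 61; max(0, 73 - 61) = 12.
Member 5: others sum to 86; max(0, 73 - 86) = 0.
Total collected = 0 + 5 + 14 + 12 + 0 = 31.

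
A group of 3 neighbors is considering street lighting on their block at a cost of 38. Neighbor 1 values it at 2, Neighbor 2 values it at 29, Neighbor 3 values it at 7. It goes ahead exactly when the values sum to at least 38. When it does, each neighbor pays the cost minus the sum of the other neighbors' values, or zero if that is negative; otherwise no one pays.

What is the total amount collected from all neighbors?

38

Total value 38 ≥ cost 38, so it is built.
Neighbor 1: others sum to 36; max(0, 38 - 36) = 2.
Neighbor 2: others sum to 9; max(0, 38 - 9) = 29.
Neighbor 3: others sum to 31; max(0, 38 - 31) = 7.
Total collected = 2 + 29 + 7 = 38.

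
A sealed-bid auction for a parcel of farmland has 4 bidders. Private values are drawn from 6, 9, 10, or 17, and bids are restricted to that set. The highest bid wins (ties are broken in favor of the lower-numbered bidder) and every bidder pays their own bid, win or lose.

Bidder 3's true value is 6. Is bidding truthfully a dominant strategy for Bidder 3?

No

Consider the case where Bidder 1 bids 6, Bidder 2 bids 6 and Bidder 4 bids 6.
Truthful bid 6: loses but pays 6, utility -6.
Bid 9 instead: wins, pays 9, utility 6 - 9 = -3.
Since -3 > -6, bidding 9 is strictly better here, so truthful bidding is not dominant.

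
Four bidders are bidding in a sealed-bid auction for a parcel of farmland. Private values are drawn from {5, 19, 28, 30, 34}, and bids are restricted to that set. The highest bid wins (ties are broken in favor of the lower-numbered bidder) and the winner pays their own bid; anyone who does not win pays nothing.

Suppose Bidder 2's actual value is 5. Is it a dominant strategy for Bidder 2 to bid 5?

Yes

Check each profile of the others' bids and compare truth against every alternative bid.
Others bid (5, 5, 5): truth gives 0, best alternative gives -14.
Others bid (5, 5, 19): truth gives 0, best alternative gives -14.
Others bid (5, 19, 5): truth gives 0, best alternative gives -14.
Others bid (5, 19, 19): truth gives 0, best alternative gives -14.
Others bid (5, 5, 28): truth gives 0, best alternative gives 0.
Others bid (5, 5, 30): truth gives 0, best alternative gives 0.
(Remaining 119 profiles checked similarly; truth is weakly best in each.)
In every case the truthful bid is at least as good as any alternative, so it is a dominant strategy.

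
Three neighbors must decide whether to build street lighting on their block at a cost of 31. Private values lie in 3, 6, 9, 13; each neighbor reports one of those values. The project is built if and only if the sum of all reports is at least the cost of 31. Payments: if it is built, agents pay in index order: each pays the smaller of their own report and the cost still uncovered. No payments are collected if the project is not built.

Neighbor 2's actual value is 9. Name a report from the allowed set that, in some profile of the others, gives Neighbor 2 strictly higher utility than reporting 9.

6

Suppose Neighbor 1 reports 13 and Neighbor 3 reports 13.
Report 9: project built, pays 9, utility 9 - 9 = 0.
Report 6: project built, pays 6, utility 9 - 6 = 3.
So reporting 6 beats truth here (3 > 0).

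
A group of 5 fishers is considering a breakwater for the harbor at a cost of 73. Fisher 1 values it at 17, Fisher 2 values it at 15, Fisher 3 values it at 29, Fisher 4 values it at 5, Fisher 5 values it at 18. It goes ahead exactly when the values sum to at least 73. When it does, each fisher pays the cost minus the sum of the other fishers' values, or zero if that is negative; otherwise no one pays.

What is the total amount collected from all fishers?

35

Total value 84 ≥ cost 73, so it is built.
Fisher 1: others sum to 67; max(0, 73 - 67) = 6.
Fisher 2: others sum to 69; max(0, 73 - 69) = 4.
Fisher 3: others sum to 55; max(0, 73 - 55) = 18.
Fisher 4: others sum to 79; max(0, 73 - 79) = 0.
Fisher 5: others sum to 66; max(0, 73 - 66) = 7.
Total collected = 6 + 4 + 18 + 0 + 7 = 35.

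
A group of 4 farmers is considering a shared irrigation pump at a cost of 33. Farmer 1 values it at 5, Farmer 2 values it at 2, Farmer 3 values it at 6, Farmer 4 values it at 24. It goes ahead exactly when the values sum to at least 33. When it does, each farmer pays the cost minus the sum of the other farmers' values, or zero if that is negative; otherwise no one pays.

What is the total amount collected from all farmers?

23

Total value 37 ≥ cost 33, so it is built.
Farmer 1: others sum to 32; max(0, 33 - 32) = 1.
Farmer 2: others sum to 35; max(0, 33 - 35) = 0.
Farmer 3: others sum to 31; max(0, 33 - 31) = 2.
Farmer 4: others sum to 13; max(0, 33 - 13) = 20.
Total collected = 1 + 0 + 2 + 20 = 23.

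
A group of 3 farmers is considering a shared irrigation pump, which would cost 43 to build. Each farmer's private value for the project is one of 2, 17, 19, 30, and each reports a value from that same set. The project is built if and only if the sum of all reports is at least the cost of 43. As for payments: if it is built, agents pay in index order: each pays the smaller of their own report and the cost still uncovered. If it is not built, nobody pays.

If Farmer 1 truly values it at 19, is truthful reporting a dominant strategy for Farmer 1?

No

Consider the case where Farmer 2 reports 2 and Farmer 3 reports 30.
Truthful report 19: project built, pays 19, utility 19 - 19 = 0.
Report 17 instead: project built, pays 17, utility 19 - 17 = 2.
Since 2 > 0, reporting 17 is strictly better here, so truthful reporting is not dominant.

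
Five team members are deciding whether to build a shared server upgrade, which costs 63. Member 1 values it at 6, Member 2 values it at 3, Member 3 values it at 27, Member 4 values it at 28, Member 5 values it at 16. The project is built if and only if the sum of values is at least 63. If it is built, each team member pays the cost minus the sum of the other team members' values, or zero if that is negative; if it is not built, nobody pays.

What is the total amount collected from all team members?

21

Total value 80 ≥ cost 63, so it is built.
Member 1: others sum to 74; max(0, 63 - 74) = 0.
Member 2: others sum to 77; max(0, 63 - 77) = 0.
Member 3: others sum to 53; max(0, 63 - 53) = 10.
Member 4: others sum to 52; max(0, 63 - 52) = 11.
Member 5: others sum to 64; max(0, 63 - 64) = 0.
Total collected = 0 + 0 + 10 + 11 + 0 = 21.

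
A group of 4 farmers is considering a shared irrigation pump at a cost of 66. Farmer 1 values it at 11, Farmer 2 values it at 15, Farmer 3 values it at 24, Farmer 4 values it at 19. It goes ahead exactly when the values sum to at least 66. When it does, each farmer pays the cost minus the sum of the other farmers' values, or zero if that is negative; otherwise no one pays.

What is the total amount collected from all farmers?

Total value 69 ≥ cost 66, so it is built.
Farmer 1: others sum to 58; max(0, 66 - 58) = 8.
Farmer 2: others sum to 54; max(0, 66 - 54) = 12.
Farmer 3: others sum to 45; max(0, 66 - 45) = 21.
Farmer 4: others sum to 50; max(0, 66 - 50) = 16.
Total collected = 8 + 12 + 21 + 16 = 57.

57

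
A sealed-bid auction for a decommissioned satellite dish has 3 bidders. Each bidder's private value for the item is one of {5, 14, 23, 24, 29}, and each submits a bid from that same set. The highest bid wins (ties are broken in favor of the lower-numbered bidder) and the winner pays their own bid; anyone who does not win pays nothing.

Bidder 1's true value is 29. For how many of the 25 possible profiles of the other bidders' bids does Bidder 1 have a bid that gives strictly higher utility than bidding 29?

16

Others bid (5, 5): truth gives 0; bid 5 gives 24 > 0. Violating.
Others bid (5, 14): truth gives 0; bid 14 gives 15 > 0. Violating.
Others bid (5, 23): truth gives 0; bid 23 gives 6 > 0. Violating.
Others bid (5, 24): truth gives 0; bid 24 gives 5 > 0. Violating.
Others bid (5, 29): truth gives 0; no alternative beats it.
Others bid (14, 29): truth gives 0; no alternative beats it.
(Checking all 25 profiles: 16 have a profitable deviation, 9 do not.)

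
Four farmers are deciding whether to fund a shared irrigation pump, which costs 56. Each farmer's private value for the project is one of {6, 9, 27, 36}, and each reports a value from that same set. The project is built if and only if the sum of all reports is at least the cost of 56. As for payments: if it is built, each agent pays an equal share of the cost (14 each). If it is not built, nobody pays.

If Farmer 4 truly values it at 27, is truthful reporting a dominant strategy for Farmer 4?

No

Consider the case where Farmer 1 reports 6, Farmer 2 reports 6 and Farmer 3 reports 9.
Truthful report 27: project not built, utility 0.
Report 36 instead: project built, pays 14, utility 27 - 14 = 13.
Since 13 > 0, reporting 36 is strictly better here, so truthful reporting is not dominant.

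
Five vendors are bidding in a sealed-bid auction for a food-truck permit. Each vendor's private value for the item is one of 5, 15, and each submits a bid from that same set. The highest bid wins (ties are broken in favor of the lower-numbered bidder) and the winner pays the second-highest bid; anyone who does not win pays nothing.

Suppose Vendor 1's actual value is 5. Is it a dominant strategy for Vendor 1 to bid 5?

Check each profile of the others' bids and compare truth against every alternative bid.
Others bid (5, 5, 5, 15): truth gives 0, best alternative gives -10.
Others bid (5, 5, 15, 5): truth gives 0, best alternative gives -10.
Others bid (5, 5, 15, 15): truth gives 0, best alternative gives -10.
Others bid (5, 15, 5, 5): truth gives 0, best alternative gives -10.
Others bid (5, 15, 5, 15): truth gives 0, best alternative gives -10.
Others bid (5, 15, 15, 5): truth gives 0, best alternative gives -10.
(Remaining 10 profiles checked similarly; truth is weakly best in each.)
In every case the truthful bid is at least as good as any alternative, so it is a dominant strategy.

Yes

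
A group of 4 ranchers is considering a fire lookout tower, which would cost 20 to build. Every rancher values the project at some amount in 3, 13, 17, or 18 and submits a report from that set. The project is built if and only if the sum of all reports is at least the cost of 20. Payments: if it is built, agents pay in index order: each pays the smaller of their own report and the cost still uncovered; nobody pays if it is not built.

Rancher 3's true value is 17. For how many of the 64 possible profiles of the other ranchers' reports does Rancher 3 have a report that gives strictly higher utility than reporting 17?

Others report (3, 3, 3): truth gives 3; report 13 gives 4 > 3. Violating.
Others report (3, 3, 13): truth gives 3; report 3 gives 14 > 3. Violating.
Others report (3, 3, 17): truth gives 3; report 3 gives 14 > 3. Violating.
Others report (3, 3, 18): truth gives 3; report 3 gives 14 > 3. Violating.
Others report (3, 17, 3): truth gives 17; no alternative beats it.
Others report (3, 17, 13): truth gives 17; no alternative beats it.
(Checking all 64 profiles: 12 have a profitable deviation, 52 do not.)

12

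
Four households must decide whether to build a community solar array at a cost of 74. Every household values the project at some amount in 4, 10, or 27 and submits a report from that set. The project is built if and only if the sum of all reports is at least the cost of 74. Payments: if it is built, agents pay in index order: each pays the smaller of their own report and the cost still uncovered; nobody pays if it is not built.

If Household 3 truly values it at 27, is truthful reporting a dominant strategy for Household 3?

Consider the case where Household 1 reports 10, Household 2 reports 27 and Household 4 reports 27.
Truthful report 27: project built, pays 27, utility 27 - 27 = 0.
Report 10 instead: project built, pays 10, utility 27 - 10 = 17.
Since 17 > 0, reporting 10 is strictly better here, so truthful reporting is not dominant.

No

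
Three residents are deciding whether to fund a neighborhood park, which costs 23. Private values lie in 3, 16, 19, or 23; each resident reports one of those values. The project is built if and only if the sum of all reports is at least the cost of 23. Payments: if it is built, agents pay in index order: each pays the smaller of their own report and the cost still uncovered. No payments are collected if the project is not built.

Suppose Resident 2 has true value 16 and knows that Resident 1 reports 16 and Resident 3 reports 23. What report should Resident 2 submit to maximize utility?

Report 3: project built, pays 3, utility 16 - 3 = 13.
Report 16: project built, pays 7, utility 16 - 7 = 9.
Report 19: project built, pays 7, utility 16 - 7 = 9.
Report 23: project built, pays 7, utility 16 - 7 = 9.
The best choice is 3 with utility 13.

3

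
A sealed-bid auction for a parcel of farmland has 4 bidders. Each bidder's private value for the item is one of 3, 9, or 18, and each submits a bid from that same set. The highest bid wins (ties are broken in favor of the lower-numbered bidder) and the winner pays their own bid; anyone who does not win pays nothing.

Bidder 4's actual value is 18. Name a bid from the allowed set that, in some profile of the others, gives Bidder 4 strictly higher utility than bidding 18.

Suppose Bidder 1 bids 3, Bidder 2 bids 3 and Bidder 3 bids 3.
Bid 18: wins, pays 18, utility 18 - 18 = 0.
Bid 9: wins, pays 9, utility 18 - 9 = 9.
So bidding 9 beats truth here (9 > 0).

9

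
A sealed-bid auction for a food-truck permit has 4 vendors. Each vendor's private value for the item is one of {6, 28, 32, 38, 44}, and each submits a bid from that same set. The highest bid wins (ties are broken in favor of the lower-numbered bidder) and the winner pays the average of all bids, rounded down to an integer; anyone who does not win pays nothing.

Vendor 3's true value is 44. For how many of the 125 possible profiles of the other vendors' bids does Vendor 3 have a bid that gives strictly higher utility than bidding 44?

36

Others bid (6, 6, 6): truth gives 29; bid 28 gives 33 > 29. Violating.
Others bid (6, 6, 28): truth gives 23; bid 28 gives 27 > 23. Violating.
Others bid (6, 6, 32): truth gives 22; bid 32 gives 25 > 22. Violating.
Others bid (6, 6, 38): truth gives 21; bid 38 gives 22 > 21. Violating.
Others bid (6, 6, 44): truth gives 19; no alternative beats it.
Others bid (6, 28, 44): truth gives 14; no alternative beats it.
(Checking all 125 profiles: 36 have a profitable deviation, 89 do not.)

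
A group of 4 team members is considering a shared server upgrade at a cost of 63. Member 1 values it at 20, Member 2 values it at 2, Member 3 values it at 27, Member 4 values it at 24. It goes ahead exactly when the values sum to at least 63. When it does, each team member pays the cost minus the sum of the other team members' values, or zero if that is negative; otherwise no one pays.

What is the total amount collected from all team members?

Total value 73 ≥ cost 63, so it is built.
Member 1: others sum to 53; max(0, 63 - 53) = 10.
Member 2: others sum to 71; max(0, 63 - 71) = 0.
Member 3: others sum to 46; max(0, 63 - 46) = 17.
Member 4: others sum to 49; max(0, 63 - 49) = 14.
Total collected = 10 + 0 + 17 + 14 = 41.

41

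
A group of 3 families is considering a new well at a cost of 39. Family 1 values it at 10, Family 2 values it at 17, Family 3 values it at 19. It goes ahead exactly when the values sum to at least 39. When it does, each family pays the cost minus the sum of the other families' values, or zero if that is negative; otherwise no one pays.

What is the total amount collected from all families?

Total value 46 ≥ cost 39, so it is built.
Family 1: others sum to 36; max(0, 39 - 36) = 3.
Family 2: others sum to 29; max(0, 39 - 29) = 10.
Family 3: others sum to 27; max(0, 39 - 27) = 12.
Total collected = 3 + 10 + 12 = 25.

25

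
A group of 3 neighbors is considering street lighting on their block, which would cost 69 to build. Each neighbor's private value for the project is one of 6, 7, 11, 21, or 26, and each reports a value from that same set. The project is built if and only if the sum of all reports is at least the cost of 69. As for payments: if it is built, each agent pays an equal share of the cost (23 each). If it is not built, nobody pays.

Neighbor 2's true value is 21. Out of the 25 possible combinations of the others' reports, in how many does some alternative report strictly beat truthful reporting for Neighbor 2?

1

Others report (26, 26): truth gives -2; report 6 gives 0 > -2. Violating.
Others report (6, 6): truth gives 0; no alternative beats it.
Others report (6, 7): truth gives 0; no alternative beats it.
(Checking all 25 profiles: 1 has a profitable deviation, 24 do not.)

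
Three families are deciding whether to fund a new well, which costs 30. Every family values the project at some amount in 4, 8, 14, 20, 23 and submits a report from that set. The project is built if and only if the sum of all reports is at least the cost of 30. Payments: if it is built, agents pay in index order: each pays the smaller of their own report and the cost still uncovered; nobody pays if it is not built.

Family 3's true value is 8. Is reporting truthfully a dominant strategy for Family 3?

Yes

Check each profile of the others' reports and compare truth against every alternative report.
Others report (8, 23): truth gives 8, best alternative gives 8.
Others report (14, 20): truth gives 8, best alternative gives 8.
Others report (14, 23): truth gives 8, best alternative gives 8.
Others report (20, 14): truth gives 8, best alternative gives 8.
Others report (20, 20): truth gives 8, best alternative gives 8.
Others report (20, 23): truth gives 8, best alternative gives 8.
(Remaining 19 profiles checked similarly; truth is weakly best in each.)
In every case the truthful report is at least as good as any alternative, so it is a dominant strategy.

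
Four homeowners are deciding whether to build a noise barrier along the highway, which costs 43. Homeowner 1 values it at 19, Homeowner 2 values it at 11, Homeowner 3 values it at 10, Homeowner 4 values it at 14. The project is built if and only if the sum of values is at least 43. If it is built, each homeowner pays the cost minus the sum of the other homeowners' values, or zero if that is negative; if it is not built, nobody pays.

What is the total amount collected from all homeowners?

11

Total value 54 ≥ cost 43, so it is built.
Homeowner 1: others sum to 35; max(0, 43 - 35) = 8.
Homeowner 2: others sum to 43; max(0, 43 - 43) = 0.
Homeowner 3: others sum to 44; max(0, 43 - 44) = 0.
Homeowner 4: others sum to 40; max(0, 43 - 40) = 3.
Total collected = 8 + 0 + 0 + 3 = 11.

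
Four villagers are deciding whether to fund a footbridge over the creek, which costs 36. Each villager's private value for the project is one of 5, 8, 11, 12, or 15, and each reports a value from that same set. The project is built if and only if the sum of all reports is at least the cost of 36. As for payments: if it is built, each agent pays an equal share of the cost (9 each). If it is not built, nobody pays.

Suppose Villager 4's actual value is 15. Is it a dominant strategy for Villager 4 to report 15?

Check each profile of the others' reports and compare truth against every alternative report.
Others report (5, 5, 11): truth gives 6, best alternative gives 0.
Others report (5, 5, 12): truth gives 6, best alternative gives 0.
Others report (5, 8, 8): truth gives 6, best alternative gives 0.
Others report (5, 11, 5): truth gives 6, best alternative gives 0.
Others report (5, 12, 5): truth gives 6, best alternative gives 0.
Others report (8, 5, 8): truth gives 6, best alternative gives 0.
(Remaining 119 profiles checked similarly; truth is weakly best in each.)
In every case the truthful report is at least as good as any alternative, so it is a dominant strategy.

Yes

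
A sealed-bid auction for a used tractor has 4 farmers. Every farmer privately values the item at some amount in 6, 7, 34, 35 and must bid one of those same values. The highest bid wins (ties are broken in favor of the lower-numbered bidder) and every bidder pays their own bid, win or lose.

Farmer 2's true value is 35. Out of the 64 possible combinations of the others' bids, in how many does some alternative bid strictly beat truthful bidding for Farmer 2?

34

Others bid (6, 6, 6): truth gives 0; bid 7 gives 28 > 0. Violating.
Others bid (6, 6, 7): truth gives 0; bid 7 gives 28 > 0. Violating.
Others bid (6, 6, 34): truth gives 0; bid 34 gives 1 > 0. Violating.
Others bid (6, 7, 6): truth gives 0; bid 7 gives 28 > 0. Violating.
Others bid (6, 6, 35): truth gives 0; no alternative beats it.
Others bid (6, 7, 35): truth gives 0; no alternative beats it.
(Checking all 64 profiles: 34 have a profitable deviation, 30 do not.)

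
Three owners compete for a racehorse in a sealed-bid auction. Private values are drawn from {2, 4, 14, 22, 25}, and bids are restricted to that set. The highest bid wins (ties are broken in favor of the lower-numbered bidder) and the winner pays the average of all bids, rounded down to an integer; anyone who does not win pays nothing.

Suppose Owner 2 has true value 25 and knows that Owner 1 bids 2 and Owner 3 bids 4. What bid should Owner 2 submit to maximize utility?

4

Bid 2: loses, pays 0, utility 0.
Bid 4: wins, pays 3, utility 25 - 3 = 22.
Bid 14: wins, pays 6, utility 25 - 6 = 19.
Bid 22: wins, pays 9, utility 25 - 9 = 16.
Bid 25: wins, pays 10, utility 25 - 10 = 15.
The best choice is 4 with utility 22.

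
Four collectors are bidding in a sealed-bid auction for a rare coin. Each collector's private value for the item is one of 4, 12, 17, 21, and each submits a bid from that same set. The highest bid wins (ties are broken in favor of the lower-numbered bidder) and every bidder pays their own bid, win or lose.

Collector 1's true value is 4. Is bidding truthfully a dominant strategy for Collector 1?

Check each profile of the others' bids and compare truth against every alternative bid.
Others bid (4, 4, 4): truth gives 0, best alternative gives -8.
Others bid (4, 4, 17): truth gives -4, best alternative gives -12.
Others bid (4, 4, 21): truth gives -4, best alternative gives -12.
Others bid (4, 12, 17): truth gives -4, best alternative gives -12.
Others bid (4, 12, 21): truth gives -4, best alternative gives -12.
Others bid (4, 17, 4): truth gives -4, best alternative gives -12.
(Remaining 58 profiles checked similarly; truth is weakly best in each.)
In every case the truthful bid is at least as good as any alternative, so it is a dominant strategy.

Yes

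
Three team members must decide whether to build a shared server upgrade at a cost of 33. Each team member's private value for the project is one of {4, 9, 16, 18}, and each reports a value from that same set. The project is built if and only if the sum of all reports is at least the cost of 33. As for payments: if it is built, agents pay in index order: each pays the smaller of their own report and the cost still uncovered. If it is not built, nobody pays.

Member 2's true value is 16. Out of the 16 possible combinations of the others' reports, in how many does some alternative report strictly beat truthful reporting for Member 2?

8

Others report (9, 16): truth gives 0; report 9 gives 7 > 0. Violating.
Others report (9, 18): truth gives 0; report 9 gives 7 > 0. Violating.
Others report (16, 9): truth gives 0; report 9 gives 7 > 0. Violating.
Others report (16, 16): truth gives 0; report 4 gives 12 > 0. Violating.
Others report (4, 4): truth gives 0; no alternative beats it.
Others report (4, 9): truth gives 0; no alternative beats it.
(Checking all 16 profiles: 8 have a profitable deviation, 8 do not.)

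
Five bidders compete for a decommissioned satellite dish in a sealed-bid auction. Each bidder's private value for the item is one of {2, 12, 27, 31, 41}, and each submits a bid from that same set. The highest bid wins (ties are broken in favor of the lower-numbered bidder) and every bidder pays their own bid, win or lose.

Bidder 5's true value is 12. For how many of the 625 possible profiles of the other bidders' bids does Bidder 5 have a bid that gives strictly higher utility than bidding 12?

624

Others bid (2, 2, 2, 12): truth gives -12; bid 2 gives -2 > -12. Violating.
Others bid (2, 2, 2, 27): truth gives -12; bid 2 gives -2 > -12. Violating.
Others bid (2, 2, 2, 31): truth gives -12; bid 2 gives -2 > -12. Violating.
Others bid (2, 2, 2, 41): truth gives -12; bid 2 gives -2 > -12. Violating.
Others bid (2, 2, 2, 2): truth gives 0; no alternative beats it.
(Checking all 625 profiles: 624 have a profitable deviation, 1 does not.)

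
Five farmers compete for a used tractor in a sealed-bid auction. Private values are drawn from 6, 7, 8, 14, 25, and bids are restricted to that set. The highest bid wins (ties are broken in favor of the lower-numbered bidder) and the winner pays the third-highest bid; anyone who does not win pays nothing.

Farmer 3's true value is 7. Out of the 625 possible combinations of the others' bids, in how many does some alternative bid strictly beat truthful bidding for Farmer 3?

Others bid (6, 6, 6, 8): truth gives 0; bid 8 gives 1 > 0. Violating.
Others bid (6, 6, 6, 14): truth gives 0; bid 14 gives 1 > 0. Violating.
Others bid (6, 6, 6, 25): truth gives 0; bid 25 gives 1 > 0. Violating.
Others bid (6, 6, 8, 6): truth gives 0; bid 8 gives 1 > 0. Violating.
Others bid (6, 6, 6, 6): truth gives 1; no alternative beats it.
Others bid (6, 6, 6, 7): truth gives 1; no alternative beats it.
(Checking all 625 profiles: 12 have a profitable deviation, 613 do not.)

12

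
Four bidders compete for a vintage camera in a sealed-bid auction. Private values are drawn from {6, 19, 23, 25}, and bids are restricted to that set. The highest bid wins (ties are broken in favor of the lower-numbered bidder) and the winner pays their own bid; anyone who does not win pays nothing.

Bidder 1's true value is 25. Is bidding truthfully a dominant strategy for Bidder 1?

No

Consider the case where Bidder 2 bids 6, Bidder 3 bids 6 and Bidder 4 bids 6.
Truthful bid 25: wins, pays 25, utility 25 - 25 = 0.
Bid 6 instead: wins, pays 6, utility 25 - 6 = 19.
Since 19 > 0, bidding 6 is strictly better here, so truthful bidding is not dominant.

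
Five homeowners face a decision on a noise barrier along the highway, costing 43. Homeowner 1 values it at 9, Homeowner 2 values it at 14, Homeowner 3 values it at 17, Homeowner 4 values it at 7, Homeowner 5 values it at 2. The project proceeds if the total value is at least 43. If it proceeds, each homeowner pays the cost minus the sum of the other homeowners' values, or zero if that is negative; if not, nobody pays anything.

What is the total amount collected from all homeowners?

Total value 49 ≥ cost 43, so it is built.
Homeowner 1: others sum to 40; max(0, 43 - 40) = 3.
Homeowner 2: others sum to 35; max(0, 43 - 35) = 8.
Homeowner 3: others sum to 32; max(0, 43 - 32) = 11.
Homeowner 4: others sum to 42; max(0, 43 - 42) = 1.
Homeowner 5: others sum to 47; max(0, 43 - 47) = 0.
Total collected = 3 + 8 + 11 + 1 + 0 = 23.

23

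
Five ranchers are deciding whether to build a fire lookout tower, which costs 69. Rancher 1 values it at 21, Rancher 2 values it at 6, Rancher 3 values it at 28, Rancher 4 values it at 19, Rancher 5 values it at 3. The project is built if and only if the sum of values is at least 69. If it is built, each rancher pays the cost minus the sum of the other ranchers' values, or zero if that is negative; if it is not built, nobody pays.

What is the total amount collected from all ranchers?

44

Total value 77 ≥ cost 69, so it is built.
Rancher 1: others sum to 56; max(0, 69 - 56) = 13.
Rancher 2: others sum to 71; max(0, 69 - 71) = 0.
Rancher 3: others sum to 49; max(0, 69 - 49) = 20.
Rancher 4: others sum to 58; max(0, 69 - 58) = 11.
Rancher 5: others sum to 74; max(0, 69 - 74) = 0.
Total collected = 13 + 0 + 20 + 11 + 0 = 44.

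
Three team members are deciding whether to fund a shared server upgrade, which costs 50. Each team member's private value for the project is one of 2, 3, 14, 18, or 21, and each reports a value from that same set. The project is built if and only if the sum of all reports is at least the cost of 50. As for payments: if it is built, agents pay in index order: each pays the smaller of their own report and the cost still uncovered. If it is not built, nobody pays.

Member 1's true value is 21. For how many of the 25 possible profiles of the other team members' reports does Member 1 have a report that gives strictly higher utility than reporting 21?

8

Others report (14, 18): truth gives 0; report 18 gives 3 > 0. Violating.
Others report (14, 21): truth gives 0; report 18 gives 3 > 0. Violating.
Others report (18, 14): truth gives 0; report 18 gives 3 > 0. Violating.
Others report (18, 18): truth gives 0; report 14 gives 7 > 0. Violating.
Others report (2, 2): truth gives 0; no alternative beats it.
Others report (2, 3): truth gives 0; no alternative beats it.
(Checking all 25 profiles: 8 have a profitable deviation, 17 do not.)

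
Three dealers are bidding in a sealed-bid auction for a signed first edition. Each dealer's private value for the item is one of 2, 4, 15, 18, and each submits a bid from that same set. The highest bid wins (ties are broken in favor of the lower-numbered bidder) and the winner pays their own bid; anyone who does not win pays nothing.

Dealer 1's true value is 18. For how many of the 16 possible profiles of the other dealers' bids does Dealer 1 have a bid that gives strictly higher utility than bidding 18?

Others bid (2, 2): truth gives 0; bid 2 gives 16 > 0. Violating.
Others bid (2, 4): truth gives 0; bid 4 gives 14 > 0. Violating.
Others bid (2, 15): truth gives 0; bid 15 gives 3 > 0. Violating.
Others bid (4, 2): truth gives 0; bid 4 gives 14 > 0. Violating.
Others bid (2, 18): truth gives 0; no alternative beats it.
Others bid (4, 18): truth gives 0; no alternative beats it.
(Checking all 16 profiles: 9 have a profitable deviation, 7 do not.)

9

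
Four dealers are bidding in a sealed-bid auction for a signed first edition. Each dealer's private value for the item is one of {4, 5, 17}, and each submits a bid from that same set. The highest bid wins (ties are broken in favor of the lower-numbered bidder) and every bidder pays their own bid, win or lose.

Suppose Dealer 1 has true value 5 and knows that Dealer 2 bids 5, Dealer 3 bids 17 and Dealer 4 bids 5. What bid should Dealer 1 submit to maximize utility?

Bid 4: loses but pays 4, utility -4.
Bid 5: loses but pays 5, utility -5.
Bid 17: wins, pays 17, utility 5 - 17 = -12.
The best choice is 4 with utility -4.

4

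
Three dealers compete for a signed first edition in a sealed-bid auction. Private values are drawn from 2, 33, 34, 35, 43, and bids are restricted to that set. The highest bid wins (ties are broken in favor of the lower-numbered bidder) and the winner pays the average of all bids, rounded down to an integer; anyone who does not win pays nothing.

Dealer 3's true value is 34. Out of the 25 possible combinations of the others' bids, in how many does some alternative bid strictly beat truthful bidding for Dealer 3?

4

Others bid (2, 34): truth gives 0; bid 35 gives 11 > 0. Violating.
Others bid (2, 35): truth gives 0; bid 43 gives 8 > 0. Violating.
Others bid (34, 2): truth gives 0; bid 35 gives 11 > 0. Violating.
Others bid (35, 2): truth gives 0; bid 43 gives 8 > 0. Violating.
Others bid (2, 2): truth gives 22; no alternative beats it.
Others bid (2, 33): truth gives 11; no alternative beats it.
(Checking all 25 profiles: 4 have a profitable deviation, 21 do not.)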